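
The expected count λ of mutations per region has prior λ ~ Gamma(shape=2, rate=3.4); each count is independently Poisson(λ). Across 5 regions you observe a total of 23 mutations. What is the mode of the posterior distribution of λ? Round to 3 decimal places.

λ̂_MAP = 2.857

Σxᵢ = 23, n = 5.
Posterior ∝ λe^(−3.4λ) · λ^23e^(−5λ) = λ^24e^(−8.4λ), i.e. Gamma(shape=25, rate=8.4).
The mode of a Gamma(a, b) with a ≥ 1 (shape–rate) is (a−1)/b = 24/8.4 ≈ 2.857.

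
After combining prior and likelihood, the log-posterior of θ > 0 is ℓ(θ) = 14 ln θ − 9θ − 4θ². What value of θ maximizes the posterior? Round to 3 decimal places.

θ̂_MAP = 0.875

ℓ'(θ) = 14/θ − 9 − 8θ. Setting this to zero and multiplying by θ: 8θ² + 9θ − 14 = 0.
θ = (−9 + √(9² + 4·8·14)) / (2·8) = (−9 + √529) / 16 = (−9 + 23)/16 = 7/8.
ℓ''(θ) = −14/θ² − 8 < 0, confirming a maximum.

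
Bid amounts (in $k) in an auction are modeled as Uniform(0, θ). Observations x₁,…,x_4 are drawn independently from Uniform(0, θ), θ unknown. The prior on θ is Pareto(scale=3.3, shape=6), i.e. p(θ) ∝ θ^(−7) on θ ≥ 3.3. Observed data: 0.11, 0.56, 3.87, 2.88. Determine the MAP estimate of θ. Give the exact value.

θ̂_MAP = 3.87

The Uniform(0, θ) likelihood is θ^(−n) for θ ≥ max(xᵢ), zero otherwise. Here max(xᵢ) = 3.87.
Posterior ∝ θ^(−7) · θ^(−4) = θ^(−11) on θ ≥ max(3.3, 3.87) = 3.87.
This density is strictly decreasing in θ, so the posterior mode lies at the lower boundary of the support.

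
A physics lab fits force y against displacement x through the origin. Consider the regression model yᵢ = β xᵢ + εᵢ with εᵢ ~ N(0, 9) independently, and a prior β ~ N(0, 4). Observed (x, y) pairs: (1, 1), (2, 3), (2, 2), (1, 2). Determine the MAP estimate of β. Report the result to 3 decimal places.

log p(β | y) = −Σ(yᵢ − βxᵢ)²/(2·9) − β²/(2·4) + const.
Setting the derivative to zero: Σxᵢ(yᵢ − βxᵢ)/9 − β/4 = 0, so β = Σxᵢyᵢ / (Σxᵢ² + σ²/τ²).
Σxᵢyᵢ = 1·1 + 2·3 + 2·2 + 1·2 = 13; Σxᵢ² = 10; σ²/τ² = 2.25.
β̂_MAP = 13 / (10 + 2.25) = 13/12.25 ≈ 1.061.

β̂_MAP = 1.061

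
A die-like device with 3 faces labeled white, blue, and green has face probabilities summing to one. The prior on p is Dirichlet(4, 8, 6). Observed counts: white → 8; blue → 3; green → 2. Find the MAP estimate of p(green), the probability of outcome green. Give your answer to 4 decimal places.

The posterior is Dirichlet(αᵢ + nᵢ) = Dirichlet(12, 11, 8).
For a Dirichlet(a₁,…,a_K) with all aᵢ > 1, the mode has j-th component (aⱼ − 1)/(Σaᵢ − K).
Here Σaᵢ = 31 and K = 3, so p(green) = (8 − 1)/(31 − 3) = 7/28 ≈ 0.2500.

MAP estimate of p(green) = 0.2500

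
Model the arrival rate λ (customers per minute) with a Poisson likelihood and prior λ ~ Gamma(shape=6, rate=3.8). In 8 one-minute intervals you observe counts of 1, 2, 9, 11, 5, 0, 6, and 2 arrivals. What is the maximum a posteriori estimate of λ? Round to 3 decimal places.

Σxᵢ = 1+2+9+11+5+0+6+2 = 36, with n = 8.
Posterior ∝ λ^5e^(−3.8λ) · λ^36e^(−8λ) = λ^41e^(−11.8λ), i.e. Gamma(shape=42, rate=11.8).
The mode of a Gamma(a, b) with a ≥ 1 (shape–rate) is (a−1)/b = 41/11.8 ≈ 3.475.

λ̂_MAP = 3.475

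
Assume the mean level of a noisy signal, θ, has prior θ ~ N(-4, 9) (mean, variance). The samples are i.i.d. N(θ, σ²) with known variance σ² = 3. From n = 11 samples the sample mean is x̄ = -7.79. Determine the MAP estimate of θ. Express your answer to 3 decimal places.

n = 11, x̄ = -7.79.
For a Normal prior and Normal likelihood with known variance, the posterior is Normal; its mode equals its mean, the precision-weighted average.
Prior precision 1/σ₀² = 1/9; data precision n/σ² = 11/3.
θ̂ = ((1/9)·(-4) + (11/3)·(-7.79)) / (1/9 + 11/3) = (-26107/900)/(34/9) = -26107/3400 ≈ -7.679.

θ̂_MAP = -7.679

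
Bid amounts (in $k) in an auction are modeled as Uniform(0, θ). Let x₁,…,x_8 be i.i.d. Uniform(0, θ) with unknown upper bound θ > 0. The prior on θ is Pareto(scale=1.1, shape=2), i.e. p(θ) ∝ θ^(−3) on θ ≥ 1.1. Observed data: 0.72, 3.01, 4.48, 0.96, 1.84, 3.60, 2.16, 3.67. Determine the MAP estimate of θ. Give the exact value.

θ̂_MAP = 4.48

The Uniform(0, θ) likelihood is θ^(−n) for θ ≥ max(xᵢ), zero otherwise. Here max(xᵢ) = 4.48.
Posterior ∝ θ^(−3) · θ^(−8) = θ^(−11) on θ ≥ max(1.1, 4.48) = 4.48.
This density is strictly decreasing in θ, so the posterior mode lies at the lower boundary of the support.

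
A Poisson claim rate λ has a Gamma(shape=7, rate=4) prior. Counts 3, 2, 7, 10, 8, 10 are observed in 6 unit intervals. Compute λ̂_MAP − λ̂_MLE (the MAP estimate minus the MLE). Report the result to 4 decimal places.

Σxᵢ = 40. Posterior is Gamma(47, 10); MAP = (47−1)/10 = 46/10 ≈ 4.60000.
MLE = x̄ = 40/6 ≈ 6.66667.
Difference = 46/10 − 40/6 = -31/15 ≈ -2.0667.

MAP − MLE = -2.0667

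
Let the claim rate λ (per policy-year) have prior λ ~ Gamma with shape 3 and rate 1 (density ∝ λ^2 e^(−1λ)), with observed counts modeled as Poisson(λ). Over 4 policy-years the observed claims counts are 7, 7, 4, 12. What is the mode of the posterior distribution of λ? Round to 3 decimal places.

Σxᵢ = 7+7+4+12 = 30, with n = 4.
Posterior ∝ λ^2e^(−1λ) · λ^30e^(−4λ) = λ^32e^(−5λ), i.e. Gamma(shape=33, rate=5).
The mode of a Gamma(a, b) with a ≥ 1 (shape–rate) is (a−1)/b = 32/5 ≈ 6.400.

λ̂_MAP = 6.400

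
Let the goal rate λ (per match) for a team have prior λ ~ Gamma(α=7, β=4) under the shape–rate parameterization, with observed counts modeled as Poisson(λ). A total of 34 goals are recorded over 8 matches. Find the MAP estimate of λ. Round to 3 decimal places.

Σxᵢ = 34, n = 8.
Posterior ∝ λ^6e^(−4λ) · λ^34e^(−8λ) = λ^40e^(−12λ), i.e. Gamma(shape=41, rate=12).
The mode of a Gamma(a, b) with a ≥ 1 (shape–rate) is (a−1)/b = 40/12 ≈ 3.333.

λ̂_MAP = 3.333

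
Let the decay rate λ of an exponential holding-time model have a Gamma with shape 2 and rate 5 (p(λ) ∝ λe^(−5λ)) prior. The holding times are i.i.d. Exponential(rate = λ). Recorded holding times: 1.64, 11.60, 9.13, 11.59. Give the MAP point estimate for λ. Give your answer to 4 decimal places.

λ̂_MAP = 0.1283

The Exponential(rate=λ) likelihood is ∝ λ^n e^(−λΣtᵢ). Here n = 4 and Σtᵢ = 1.64 + 11.60 + 9.13 + 11.59 = 33.96.
Posterior ∝ λe^(−5λ) · λ^4e^(−33.96λ) = λ^5e^(−38.96λ), i.e. Gamma(6, 38.96).
Mode = (a−1)/b = 5/38.96 ≈ 0.1283.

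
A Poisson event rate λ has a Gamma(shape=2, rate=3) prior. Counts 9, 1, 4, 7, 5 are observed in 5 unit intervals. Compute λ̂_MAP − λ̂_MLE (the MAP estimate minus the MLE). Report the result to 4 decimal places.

MAP − MLE = -1.8250

Σxᵢ = 26. Posterior is Gamma(28, 8); MAP = (28−1)/8 = 27/8 ≈ 3.37500.
MLE = x̄ = 26/5 ≈ 5.20000.
Difference = 27/8 − 26/5 = -73/40 ≈ -1.8250.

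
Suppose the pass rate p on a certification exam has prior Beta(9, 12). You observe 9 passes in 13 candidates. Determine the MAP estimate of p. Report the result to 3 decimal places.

p̂_MAP = 0.531

Prior: Beta(9, 12).
Data: 9 successes in 13 trials. The binomial likelihood contributes p^9(1−p)^4, so the posterior is Beta(9+9, 12+4) = Beta(18, 16).
For Beta(a, b) with a, b > 1 the mode is (a−1)/(a+b−2) = 17/32 ≈ 0.531.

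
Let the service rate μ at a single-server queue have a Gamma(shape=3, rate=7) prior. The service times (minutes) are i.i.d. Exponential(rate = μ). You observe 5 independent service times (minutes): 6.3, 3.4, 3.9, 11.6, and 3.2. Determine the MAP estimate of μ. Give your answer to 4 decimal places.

The Exponential(rate=μ) likelihood is ∝ μ^n e^(−μΣtᵢ). Here n = 5 and Σtᵢ = 6.3 + 3.4 + 3.9 + 11.6 + 3.2 = 28.4.
Posterior ∝ μ^2e^(−7μ) · μ^5e^(−28.4μ) = μ^7e^(−35.4μ), i.e. Gamma(8, 35.4).
Mode = (a−1)/b = 7/35.4 ≈ 0.1977.

μ̂_MAP = 0.1977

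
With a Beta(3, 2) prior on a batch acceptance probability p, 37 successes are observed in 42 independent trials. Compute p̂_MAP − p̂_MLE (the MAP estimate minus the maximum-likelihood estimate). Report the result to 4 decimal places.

Posterior is Beta(40, 7); MAP = (40−1)/(47−2) = 39/45 ≈ 0.86667.
MLE ignores the prior: p̂_MLE = k/n = 37/42 ≈ 0.88095.
Difference = 39/45 − 37/42 = -1/70 ≈ -0.0143.

MAP − MLE = -0.0143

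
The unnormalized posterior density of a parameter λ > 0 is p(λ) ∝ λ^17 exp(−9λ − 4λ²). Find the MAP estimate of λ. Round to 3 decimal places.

ℓ'(λ) = 17/λ − 9 − 8λ. Setting this to zero and multiplying by λ: 8λ² + 9λ − 17 = 0.
λ = (−9 + √(9² + 4·8·17)) / (2·8) = (−9 + √625) / 16 = (−9 + 25)/16 = 1.
ℓ''(λ) = −17/λ² − 8 < 0, confirming a maximum.

λ̂_MAP = 1.000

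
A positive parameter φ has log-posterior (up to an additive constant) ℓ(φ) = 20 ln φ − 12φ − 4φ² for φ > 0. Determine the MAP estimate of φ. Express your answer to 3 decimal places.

φ̂_MAP = 1.000

ℓ'(φ) = 20/φ − 12 − 8φ. Setting this to zero and multiplying by φ: 8φ² + 12φ − 20 = 0.
φ = (−12 + √(12² + 4·8·20)) / (2·8) = (−12 + √784) / 16 = (−12 + 28)/16 = 1.
ℓ''(φ) = −20/φ² − 8 < 0, confirming a maximum.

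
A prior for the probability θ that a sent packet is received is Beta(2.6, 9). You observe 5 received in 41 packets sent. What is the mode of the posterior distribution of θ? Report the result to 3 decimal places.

Prior: Beta(2.6, 9).
Data: 5 successes in 41 trials. The binomial likelihood contributes θ^5(1−θ)^36, so the posterior is Beta(2.6+5, 9+36) = Beta(7.6, 45).
For Beta(a, b) with a, b > 1 the mode is (a−1)/(a+b−2) = 6.6/50.6 ≈ 0.130.

θ̂_MAP = 0.130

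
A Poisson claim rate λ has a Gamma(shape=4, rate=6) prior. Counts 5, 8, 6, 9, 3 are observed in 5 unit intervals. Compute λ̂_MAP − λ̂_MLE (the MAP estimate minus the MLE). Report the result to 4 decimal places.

MAP − MLE = -3.1091

Σxᵢ = 31. Posterior is Gamma(35, 11); MAP = (35−1)/11 = 34/11 ≈ 3.09091.
MLE = x̄ = 31/5 ≈ 6.20000.
Difference = 34/11 − 31/5 = -171/55 ≈ -3.1091.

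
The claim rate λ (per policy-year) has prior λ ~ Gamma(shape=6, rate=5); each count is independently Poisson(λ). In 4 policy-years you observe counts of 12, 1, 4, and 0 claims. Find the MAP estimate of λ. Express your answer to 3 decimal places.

Σxᵢ = 12+1+4+0 = 17, with n = 4.
Posterior ∝ λ^5e^(−5λ) · λ^17e^(−4λ) = λ^22e^(−9λ), i.e. Gamma(shape=23, rate=9).
The mode of a Gamma(a, b) with a ≥ 1 (shape–rate) is (a−1)/b = 22/9 ≈ 2.444.

λ̂_MAP = 2.444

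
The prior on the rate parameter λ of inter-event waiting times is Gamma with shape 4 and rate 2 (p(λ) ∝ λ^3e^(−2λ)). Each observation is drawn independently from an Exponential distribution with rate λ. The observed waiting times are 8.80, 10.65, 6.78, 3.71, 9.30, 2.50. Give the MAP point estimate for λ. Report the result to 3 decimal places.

The Exponential(rate=λ) likelihood is ∝ λ^n e^(−λΣtᵢ). Here n = 6 and Σtᵢ = 8.80 + 10.65 + 6.78 + 3.71 + 9.30 + 2.50 = 41.74.
Posterior ∝ λ^3e^(−2λ) · λ^6e^(−41.74λ) = λ^9e^(−43.74λ), i.e. Gamma(10, 43.74).
Mode = (a−1)/b = 9/43.74 ≈ 0.206.

λ̂_MAP = 0.206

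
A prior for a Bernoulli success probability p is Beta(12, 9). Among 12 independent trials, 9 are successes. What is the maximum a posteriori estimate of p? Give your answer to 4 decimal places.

Prior: Beta(12, 9).
Data: 9 successes in 12 trials. The binomial likelihood contributes p^9(1−p)^3, so the posterior is Beta(12+9, 9+3) = Beta(21, 12).
For Beta(a, b) with a, b > 1 the mode is (a−1)/(a+b−2) = 20/31 ≈ 0.6452.

p̂_MAP = 0.6452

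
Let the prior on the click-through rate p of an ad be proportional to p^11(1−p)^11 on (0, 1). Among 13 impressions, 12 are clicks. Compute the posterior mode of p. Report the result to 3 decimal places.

p̂_MAP = 0.657

The prior density ∝ p^11(1−p)^11 is the kernel of Beta(12, 12).
Data: 12 successes in 13 trials. The binomial likelihood contributes p^12(1−p)^1, so the posterior is Beta(12+12, 12+1) = Beta(24, 13).
For Beta(a, b) with a, b > 1 the mode is (a−1)/(a+b−2) = 23/35 ≈ 0.657.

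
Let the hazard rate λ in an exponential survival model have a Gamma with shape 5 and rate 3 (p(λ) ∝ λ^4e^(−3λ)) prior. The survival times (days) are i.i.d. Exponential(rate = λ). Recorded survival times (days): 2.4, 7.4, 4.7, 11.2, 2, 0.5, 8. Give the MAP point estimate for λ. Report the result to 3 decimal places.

The Exponential(rate=λ) likelihood is ∝ λ^n e^(−λΣtᵢ). Here n = 7 and Σtᵢ = 2.4 + 7.4 + 4.7 + 11.2 + 2 + 0.5 + 8 = 36.2.
Posterior ∝ λ^4e^(−3λ) · λ^7e^(−36.2λ) = λ^11e^(−39.2λ), i.e. Gamma(12, 39.2).
Mode = (a−1)/b = 11/39.2 ≈ 0.281.

λ̂_MAP = 0.281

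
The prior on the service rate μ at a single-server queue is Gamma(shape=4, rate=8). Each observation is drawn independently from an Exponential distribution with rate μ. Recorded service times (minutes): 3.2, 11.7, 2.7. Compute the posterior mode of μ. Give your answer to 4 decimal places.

μ̂_MAP = 0.2344

The Exponential(rate=μ) likelihood is ∝ μ^n e^(−μΣtᵢ). Here n = 3 and Σtᵢ = 3.2 + 11.7 + 2.7 = 17.6.
Posterior ∝ μ^3e^(−8μ) · μ^3e^(−17.6μ) = μ^6e^(−25.6μ), i.e. Gamma(7, 25.6).
Mode = (a−1)/b = 6/25.6 ≈ 0.2344.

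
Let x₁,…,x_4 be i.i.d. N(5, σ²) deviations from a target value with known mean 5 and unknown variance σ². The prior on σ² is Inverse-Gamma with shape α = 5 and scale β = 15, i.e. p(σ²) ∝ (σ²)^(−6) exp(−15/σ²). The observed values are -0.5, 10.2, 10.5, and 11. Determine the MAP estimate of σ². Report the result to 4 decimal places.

σ̂²_MAP = 9.5963

Sum of squared deviations about the known mean: SS = (-0.5−5)² + (10.2−5)² + (10.5−5)² + (11−5)² = 123.54.
The Normal likelihood contributes (σ²)^(−n/2) exp(−SS/(2σ²)), so the posterior is Inverse-Gamma(α + n/2, β + SS/2) = Inverse-Gamma(7, 76.77).
The mode of Inverse-Gamma(a, b) is b/(a+1) = 76.77/8 ≈ 9.5963.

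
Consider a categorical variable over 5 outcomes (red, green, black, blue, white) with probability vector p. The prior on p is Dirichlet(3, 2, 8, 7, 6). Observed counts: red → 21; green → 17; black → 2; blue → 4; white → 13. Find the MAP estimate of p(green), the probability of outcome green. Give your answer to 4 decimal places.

The posterior is Dirichlet(αᵢ + nᵢ) = Dirichlet(24, 19, 10, 11, 19).
For a Dirichlet(a₁,…,a_K) with all aᵢ > 1, the mode has j-th component (aⱼ − 1)/(Σaᵢ − K).
Here Σaᵢ = 83 and K = 5, so p(green) = (19 − 1)/(83 − 5) = 18/78 ≈ 0.2308.

MAP estimate of p(green) = 0.2308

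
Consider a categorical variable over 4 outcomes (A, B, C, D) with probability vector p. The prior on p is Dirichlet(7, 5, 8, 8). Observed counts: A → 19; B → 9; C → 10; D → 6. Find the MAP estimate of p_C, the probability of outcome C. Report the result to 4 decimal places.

MAP estimate of p_C = 0.2500

The posterior is Dirichlet(αᵢ + nᵢ) = Dirichlet(26, 14, 18, 14).
For a Dirichlet(a₁,…,a_K) with all aᵢ > 1, the mode has j-th component (aⱼ − 1)/(Σaᵢ − K).
Here Σaᵢ = 72 and K = 4, so p_C = (18 − 1)/(72 − 4) = 17/68 ≈ 0.2500.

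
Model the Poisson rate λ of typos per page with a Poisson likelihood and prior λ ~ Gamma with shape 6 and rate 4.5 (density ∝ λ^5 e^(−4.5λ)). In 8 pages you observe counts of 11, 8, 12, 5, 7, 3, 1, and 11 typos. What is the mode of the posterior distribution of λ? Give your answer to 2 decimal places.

Σxᵢ = 11+8+12+5+7+3+1+11 = 58, with n = 8.
Posterior ∝ λ^5e^(−4.5λ) · λ^58e^(−8λ) = λ^63e^(−12.5λ), i.e. Gamma(shape=64, rate=12.5).
The mode of a Gamma(a, b) with a ≥ 1 (shape–rate) is (a−1)/b = 63/12.5 ≈ 5.04.

λ̂_MAP = 5.04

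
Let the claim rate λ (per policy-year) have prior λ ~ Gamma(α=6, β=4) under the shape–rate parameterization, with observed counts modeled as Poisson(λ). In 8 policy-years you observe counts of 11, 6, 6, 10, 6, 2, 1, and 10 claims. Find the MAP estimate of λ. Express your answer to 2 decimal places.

λ̂_MAP = 4.75

Σxᵢ = 11+6+6+10+6+2+1+10 = 52, with n = 8.
Posterior ∝ λ^5e^(−4λ) · λ^52e^(−8λ) = λ^57e^(−12λ), i.e. Gamma(shape=58, rate=12).
The mode of a Gamma(a, b) with a ≥ 1 (shape–rate) is (a−1)/b = 57/12 ≈ 4.75.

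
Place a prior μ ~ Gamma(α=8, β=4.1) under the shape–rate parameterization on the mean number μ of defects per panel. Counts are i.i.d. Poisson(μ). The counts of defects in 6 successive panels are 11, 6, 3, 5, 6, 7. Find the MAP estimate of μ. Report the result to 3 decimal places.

μ̂_MAP = 4.455

Σxᵢ = 11+6+3+5+6+7 = 38, with n = 6.
Posterior ∝ μ^7e^(−4.1μ) · μ^38e^(−6μ) = μ^45e^(−10.1μ), i.e. Gamma(shape=46, rate=10.1).
The mode of a Gamma(a, b) with a ≥ 1 (shape–rate) is (a−1)/b = 45/10.1 ≈ 4.455.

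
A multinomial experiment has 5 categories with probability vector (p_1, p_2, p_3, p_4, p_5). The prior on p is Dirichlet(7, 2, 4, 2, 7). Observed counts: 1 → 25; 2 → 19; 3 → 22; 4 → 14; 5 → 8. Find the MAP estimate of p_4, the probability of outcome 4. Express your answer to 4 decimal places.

MAP estimate: 0.1429

The posterior is Dirichlet(αᵢ + nᵢ) = Dirichlet(32, 21, 26, 16, 15).
For a Dirichlet(a₁,…,a_K) with all aᵢ > 1, the mode has j-th component (aⱼ − 1)/(Σaᵢ − K).
Here Σaᵢ = 110 and K = 5, so p_4 = (16 − 1)/(110 − 5) = 15/105 ≈ 0.1429.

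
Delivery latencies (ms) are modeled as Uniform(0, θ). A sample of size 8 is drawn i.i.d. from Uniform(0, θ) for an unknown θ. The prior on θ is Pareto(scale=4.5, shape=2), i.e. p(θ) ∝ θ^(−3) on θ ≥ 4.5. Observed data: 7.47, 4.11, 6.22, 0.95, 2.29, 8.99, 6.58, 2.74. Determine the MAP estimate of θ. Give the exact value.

The Uniform(0, θ) likelihood is θ^(−n) for θ ≥ max(xᵢ), zero otherwise. Here max(xᵢ) = 8.99.
Posterior ∝ θ^(−3) · θ^(−8) = θ^(−11) on θ ≥ max(4.5, 8.99) = 8.99.
This density is strictly decreasing in θ, so the posterior mode lies at the lower boundary of the support.

θ̂_MAP = 8.99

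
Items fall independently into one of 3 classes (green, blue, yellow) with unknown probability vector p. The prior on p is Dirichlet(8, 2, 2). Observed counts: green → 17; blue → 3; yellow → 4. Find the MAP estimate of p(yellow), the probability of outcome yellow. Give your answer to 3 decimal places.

MAP estimate of p(yellow) = 0.152

The posterior is Dirichlet(αᵢ + nᵢ) = Dirichlet(25, 5, 6).
For a Dirichlet(a₁,…,a_K) with all aᵢ > 1, the mode has j-th component (aⱼ − 1)/(Σaᵢ − K).
Here Σaᵢ = 36 and K = 3, so p(yellow) = (6 − 1)/(36 − 3) = 5/33 ≈ 0.152.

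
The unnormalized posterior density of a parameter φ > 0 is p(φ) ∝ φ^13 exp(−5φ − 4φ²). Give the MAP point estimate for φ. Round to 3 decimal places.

ℓ'(φ) = 13/φ − 5 − 8φ. Setting this to zero and multiplying by φ: 8φ² + 5φ − 13 = 0.
φ = (−5 + √(5² + 4·8·13)) / (2·8) = (−5 + √441) / 16 = (−5 + 21)/16 = 1.
ℓ''(φ) = −13/φ² − 8 < 0, confirming a maximum.

φ̂_MAP = 1.000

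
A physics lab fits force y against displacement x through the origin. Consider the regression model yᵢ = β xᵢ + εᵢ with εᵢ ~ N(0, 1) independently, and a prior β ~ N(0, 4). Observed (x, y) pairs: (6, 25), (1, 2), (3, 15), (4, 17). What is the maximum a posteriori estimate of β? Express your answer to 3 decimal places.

log p(β | y) = −Σ(yᵢ − βxᵢ)²/(2·1) − β²/(2·4) + const.
Setting the derivative to zero: Σxᵢ(yᵢ − βxᵢ)/1 − β/4 = 0, so β = Σxᵢyᵢ / (Σxᵢ² + σ²/τ²).
Σxᵢyᵢ = 6·25 + 1·2 + 3·15 + 4·17 = 265; Σxᵢ² = 62; σ²/τ² = 0.25.
β̂_MAP = 265 / (62 + 0.25) = 265/62.25 ≈ 4.257.

β̂_MAP = 4.257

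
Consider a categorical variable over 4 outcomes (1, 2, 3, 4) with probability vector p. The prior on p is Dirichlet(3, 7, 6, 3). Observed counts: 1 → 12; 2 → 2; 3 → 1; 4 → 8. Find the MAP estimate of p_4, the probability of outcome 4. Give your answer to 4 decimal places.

The posterior is Dirichlet(αᵢ + nᵢ) = Dirichlet(15, 9, 7, 11).
For a Dirichlet(a₁,…,a_K) with all aᵢ > 1, the mode has j-th component (aⱼ − 1)/(Σaᵢ − K).
Here Σaᵢ = 42 and K = 4, so p_4 = (11 − 1)/(42 − 4) = 10/38 ≈ 0.2632.

MAP estimate: 0.2632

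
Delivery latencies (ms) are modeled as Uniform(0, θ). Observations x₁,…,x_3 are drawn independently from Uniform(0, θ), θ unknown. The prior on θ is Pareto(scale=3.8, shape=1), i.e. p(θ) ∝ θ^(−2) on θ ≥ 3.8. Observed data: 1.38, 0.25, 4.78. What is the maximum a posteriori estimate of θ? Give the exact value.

θ̂_MAP = 4.78

The Uniform(0, θ) likelihood is θ^(−n) for θ ≥ max(xᵢ), zero otherwise. Here max(xᵢ) = 4.78.
Posterior ∝ θ^(−2) · θ^(−3) = θ^(−5) on θ ≥ max(3.8, 4.78) = 4.78.
This density is strictly decreasing in θ, so the posterior mode lies at the lower boundary of the support.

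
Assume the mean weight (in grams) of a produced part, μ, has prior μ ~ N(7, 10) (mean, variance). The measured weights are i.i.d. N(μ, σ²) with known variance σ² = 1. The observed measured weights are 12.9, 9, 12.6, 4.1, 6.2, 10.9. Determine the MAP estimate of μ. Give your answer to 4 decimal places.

μ̂_MAP = 9.2459

n = 6; x̄ = (12.9 + 9 + 12.6 + 4.1 + 6.2 + 10.9)/6 = 55.7/6 = 557/60 ≈ 9.2833.
For a Normal prior and Normal likelihood with known variance, the posterior is Normal; its mode equals its mean, the precision-weighted average.
Prior precision 1/σ₀² = 1/10 = 0.1; data precision n/σ² = 6/1 = 6.
μ̂ = (0.1·7 + 6·(557/60)) / (0.1 + 6) = 56.4/6.1 = 564/61 ≈ 9.2459.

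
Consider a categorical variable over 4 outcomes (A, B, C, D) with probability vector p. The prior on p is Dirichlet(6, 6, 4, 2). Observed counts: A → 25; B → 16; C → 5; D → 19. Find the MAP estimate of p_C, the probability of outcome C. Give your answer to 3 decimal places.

The posterior is Dirichlet(αᵢ + nᵢ) = Dirichlet(31, 22, 9, 21).
For a Dirichlet(a₁,…,a_K) with all aᵢ > 1, the mode has j-th component (aⱼ − 1)/(Σaᵢ − K).
Here Σaᵢ = 83 and K = 4, so p_C = (9 − 1)/(83 − 4) = 8/79 ≈ 0.101.

MAP estimate of p_C = 0.101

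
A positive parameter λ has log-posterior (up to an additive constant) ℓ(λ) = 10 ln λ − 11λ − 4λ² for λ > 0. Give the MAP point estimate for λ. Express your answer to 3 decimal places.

ℓ'(λ) = 10/λ − 11 − 8λ. Setting this to zero and multiplying by λ: 8λ² + 11λ − 10 = 0.
λ = (−11 + √(11² + 4·8·10)) / (2·8) = (−11 + √441) / 16 = (−11 + 21)/16 = 5/8.
ℓ''(λ) = −10/λ² − 8 < 0, confirming a maximum.

λ̂_MAP = 0.625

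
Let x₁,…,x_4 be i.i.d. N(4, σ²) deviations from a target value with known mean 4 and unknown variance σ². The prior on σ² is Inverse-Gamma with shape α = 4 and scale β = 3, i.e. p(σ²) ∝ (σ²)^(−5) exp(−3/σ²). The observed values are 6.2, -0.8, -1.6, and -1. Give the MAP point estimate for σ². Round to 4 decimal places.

Sum of squared deviations about the known mean: SS = (6.2−4)² + (-0.8−4)² + (-1.6−4)² + (-1−4)² = 84.24.
The Normal likelihood contributes (σ²)^(−n/2) exp(−SS/(2σ²)), so the posterior is Inverse-Gamma(α + n/2, β + SS/2) = Inverse-Gamma(6, 45.12).
The mode of Inverse-Gamma(a, b) is b/(a+1) = 45.12/7 ≈ 6.4457.

σ̂²_MAP = 6.4457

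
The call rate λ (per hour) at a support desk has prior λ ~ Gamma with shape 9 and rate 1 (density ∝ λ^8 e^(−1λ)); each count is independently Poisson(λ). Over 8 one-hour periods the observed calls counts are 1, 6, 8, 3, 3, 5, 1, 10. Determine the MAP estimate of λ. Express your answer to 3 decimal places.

Σxᵢ = 1+6+8+3+3+5+1+10 = 37, with n = 8.
Posterior ∝ λ^8e^(−1λ) · λ^37e^(−8λ) = λ^45e^(−9λ), i.e. Gamma(shape=46, rate=9).
The mode of a Gamma(a, b) with a ≥ 1 (shape–rate) is (a−1)/b = 45/9 ≈ 5.000.

λ̂_MAP = 5.000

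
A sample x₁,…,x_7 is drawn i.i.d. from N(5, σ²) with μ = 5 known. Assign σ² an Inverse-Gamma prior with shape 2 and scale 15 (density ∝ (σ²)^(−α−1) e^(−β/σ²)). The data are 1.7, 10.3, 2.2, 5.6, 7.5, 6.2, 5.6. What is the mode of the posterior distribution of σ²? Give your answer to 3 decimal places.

σ̂²_MAP = 6.556

Sum of squared deviations about the known mean: SS = (1.7−5)² + (10.3−5)² + (2.2−5)² + (5.6−5)² + (7.5−5)² + (6.2−5)² + (5.6−5)² = 55.23.
The Normal likelihood contributes (σ²)^(−n/2) exp(−SS/(2σ²)), so the posterior is Inverse-Gamma(α + n/2, β + SS/2) = Inverse-Gamma(5.5, 42.615).
The mode of Inverse-Gamma(a, b) is b/(a+1) = 42.615/6.5 ≈ 6.556.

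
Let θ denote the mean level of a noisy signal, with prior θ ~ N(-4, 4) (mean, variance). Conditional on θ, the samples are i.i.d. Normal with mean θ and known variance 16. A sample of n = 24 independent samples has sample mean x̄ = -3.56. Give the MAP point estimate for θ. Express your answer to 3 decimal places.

n = 24, x̄ = -3.56.
For a Normal prior and Normal likelihood with known variance, the posterior is Normal; its mode equals its mean, the precision-weighted average.
Prior precision 1/σ₀² = 1/4 = 0.25; data precision n/σ² = 24/16 = 1.5.
θ̂ = (0.25·(-4) + 1.5·(-3.56)) / (0.25 + 1.5) = (-6.34)/1.75 = -634/175 ≈ -3.623.

θ̂_MAP = -3.623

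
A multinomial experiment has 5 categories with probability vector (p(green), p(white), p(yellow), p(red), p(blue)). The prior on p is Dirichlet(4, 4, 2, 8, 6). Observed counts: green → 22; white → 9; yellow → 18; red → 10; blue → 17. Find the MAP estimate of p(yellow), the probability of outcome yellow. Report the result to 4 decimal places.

The posterior is Dirichlet(αᵢ + nᵢ) = Dirichlet(26, 13, 20, 18, 23).
For a Dirichlet(a₁,…,a_K) with all aᵢ > 1, the mode has j-th component (aⱼ − 1)/(Σaᵢ − K).
Here Σaᵢ = 100 and K = 5, so p(yellow) = (20 − 1)/(100 − 5) = 19/95 ≈ 0.2000.

MAP estimate of p(yellow) = 0.2000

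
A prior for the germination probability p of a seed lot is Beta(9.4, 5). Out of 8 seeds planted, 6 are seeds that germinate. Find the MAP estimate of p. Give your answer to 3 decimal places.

Prior: Beta(9.4, 5).
Data: 6 successes in 8 trials. The binomial likelihood contributes p^6(1−p)^2, so the posterior is Beta(9.4+6, 5+2) = Beta(15.4, 7).
For Beta(a, b) with a, b > 1 the mode is (a−1)/(a+b−2) = 14.4/20.4 ≈ 0.706.

p̂_MAP = 0.706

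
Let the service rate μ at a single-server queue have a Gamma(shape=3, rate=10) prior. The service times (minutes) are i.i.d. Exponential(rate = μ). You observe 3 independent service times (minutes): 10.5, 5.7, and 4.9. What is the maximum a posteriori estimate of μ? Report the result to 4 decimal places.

μ̂_MAP = 0.1608

The Exponential(rate=μ) likelihood is ∝ μ^n e^(−μΣtᵢ). Here n = 3 and Σtᵢ = 10.5 + 5.7 + 4.9 = 21.1.
Posterior ∝ μ^2e^(−10μ) · μ^3e^(−21.1μ) = μ^5e^(−31.1μ), i.e. Gamma(6, 31.1).
Mode = (a−1)/b = 5/31.1 ≈ 0.1608.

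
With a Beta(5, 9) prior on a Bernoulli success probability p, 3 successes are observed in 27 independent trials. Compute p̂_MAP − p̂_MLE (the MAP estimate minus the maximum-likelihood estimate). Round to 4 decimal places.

MAP − MLE = 0.0684

Posterior is Beta(8, 33); MAP = (8−1)/(41−2) = 7/39 ≈ 0.17949.
MLE ignores the prior: p̂_MLE = k/n = 3/27 ≈ 0.11111.
Difference = 7/39 − 3/27 = 8/117 ≈ 0.0684.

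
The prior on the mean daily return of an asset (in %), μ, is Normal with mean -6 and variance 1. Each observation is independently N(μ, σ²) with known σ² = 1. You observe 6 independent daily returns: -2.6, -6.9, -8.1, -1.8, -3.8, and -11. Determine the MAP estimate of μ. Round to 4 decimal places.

n = 6; x̄ = ((-2.6) + (-6.9) + (-8.1) + (-1.8) + (-3.8) + (-11))/6 = -34.2/6 = -5.7.
For a Normal prior and Normal likelihood with known variance, the posterior is Normal; its mode equals its mean, the precision-weighted average.
Prior precision 1/σ₀² = 1/1 = 1; data precision n/σ² = 6/1 = 6.
μ̂ = (1·(-6) + 6·(-5.7)) / (1 + 6) = (-40.2)/7 = -201/35 ≈ -5.7429.

μ̂_MAP = -5.7429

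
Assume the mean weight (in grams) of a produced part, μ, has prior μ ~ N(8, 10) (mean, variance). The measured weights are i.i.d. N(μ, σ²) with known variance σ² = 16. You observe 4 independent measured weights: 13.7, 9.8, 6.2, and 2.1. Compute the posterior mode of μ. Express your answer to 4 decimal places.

n = 4; x̄ = (13.7 + 9.8 + 6.2 + 2.1)/4 = 31.8/4 = 7.95.
For a Normal prior and Normal likelihood with known variance, the posterior is Normal; its mode equals its mean, the precision-weighted average.
Prior precision 1/σ₀² = 1/10 = 0.1; data precision n/σ² = 4/16 = 0.25.
μ̂ = (0.1·8 + 0.25·7.95) / (0.1 + 0.25) = 2.7875/0.35 = 223/28 ≈ 7.9643.

μ̂_MAP = 7.9643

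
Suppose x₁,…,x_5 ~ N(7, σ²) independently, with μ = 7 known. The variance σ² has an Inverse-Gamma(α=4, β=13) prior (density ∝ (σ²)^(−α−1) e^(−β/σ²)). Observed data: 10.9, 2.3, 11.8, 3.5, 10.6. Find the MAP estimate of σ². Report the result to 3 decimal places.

Sum of squared deviations about the known mean: SS = (10.9−7)² + (2.3−7)² + (11.8−7)² + (3.5−7)² + (10.6−7)² = 85.55.
The Normal likelihood contributes (σ²)^(−n/2) exp(−SS/(2σ²)), so the posterior is Inverse-Gamma(α + n/2, β + SS/2) = Inverse-Gamma(6.5, 55.775).
The mode of Inverse-Gamma(a, b) is b/(a+1) = 55.775/7.5 ≈ 7.437.

σ̂²_MAP = 7.437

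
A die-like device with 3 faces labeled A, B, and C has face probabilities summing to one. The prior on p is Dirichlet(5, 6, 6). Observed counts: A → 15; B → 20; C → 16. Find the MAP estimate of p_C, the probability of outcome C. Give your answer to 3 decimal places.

MAP estimate of p_C = 0.323

The posterior is Dirichlet(αᵢ + nᵢ) = Dirichlet(20, 26, 22).
For a Dirichlet(a₁,…,a_K) with all aᵢ > 1, the mode has j-th component (aⱼ − 1)/(Σaᵢ − K).
Here Σaᵢ = 68 and K = 3, so p_C = (22 − 1)/(68 − 3) = 21/65 ≈ 0.323.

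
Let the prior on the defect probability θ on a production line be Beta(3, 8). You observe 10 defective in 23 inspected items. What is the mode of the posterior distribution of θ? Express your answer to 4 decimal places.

Prior: Beta(3, 8).
Data: 10 successes in 23 trials. The binomial likelihood contributes θ^10(1−θ)^13, so the posterior is Beta(3+10, 8+13) = Beta(13, 21).
For Beta(a, b) with a, b > 1 the mode is (a−1)/(a+b−2) = 12/32 ≈ 0.3750.

θ̂_MAP = 0.3750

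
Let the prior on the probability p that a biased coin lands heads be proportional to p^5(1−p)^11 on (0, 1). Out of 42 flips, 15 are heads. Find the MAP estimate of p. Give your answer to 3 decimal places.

p̂_MAP = 0.345

The prior density ∝ p^5(1−p)^11 is the kernel of Beta(6, 12).
Data: 15 successes in 42 trials. The binomial likelihood contributes p^15(1−p)^27, so the posterior is Beta(6+15, 12+27) = Beta(21, 39).
For Beta(a, b) with a, b > 1 the mode is (a−1)/(a+b−2) = 20/58 ≈ 0.345.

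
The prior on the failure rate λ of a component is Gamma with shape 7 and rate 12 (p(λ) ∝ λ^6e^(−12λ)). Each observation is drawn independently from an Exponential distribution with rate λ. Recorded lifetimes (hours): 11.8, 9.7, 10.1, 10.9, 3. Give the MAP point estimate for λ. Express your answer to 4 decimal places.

The Exponential(rate=λ) likelihood is ∝ λ^n e^(−λΣtᵢ). Here n = 5 and Σtᵢ = 11.8 + 9.7 + 10.1 + 10.9 + 3 = 45.5.
Posterior ∝ λ^6e^(−12λ) · λ^5e^(−45.5λ) = λ^11e^(−57.5λ), i.e. Gamma(12, 57.5).
Mode = (a−1)/b = 11/57.5 ≈ 0.1913.

λ̂_MAP = 0.1913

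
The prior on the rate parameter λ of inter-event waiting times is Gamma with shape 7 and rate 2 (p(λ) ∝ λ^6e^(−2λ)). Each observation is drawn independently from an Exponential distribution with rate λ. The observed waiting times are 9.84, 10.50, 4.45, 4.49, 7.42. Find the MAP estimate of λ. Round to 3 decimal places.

λ̂_MAP = 0.284

The Exponential(rate=λ) likelihood is ∝ λ^n e^(−λΣtᵢ). Here n = 5 and Σtᵢ = 9.84 + 10.50 + 4.45 + 4.49 + 7.42 = 36.70.
Posterior ∝ λ^6e^(−2λ) · λ^5e^(−36.70λ) = λ^11e^(−38.70λ), i.e. Gamma(12, 38.70).
Mode = (a−1)/b = 11/38.70 ≈ 0.284.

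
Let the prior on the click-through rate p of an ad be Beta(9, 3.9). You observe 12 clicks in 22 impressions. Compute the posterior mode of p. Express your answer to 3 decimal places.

Prior: Beta(9, 3.9).
Data: 12 successes in 22 trials. The binomial likelihood contributes p^12(1−p)^10, so the posterior is Beta(9+12, 3.9+10) = Beta(21, 13.9).
For Beta(a, b) with a, b > 1 the mode is (a−1)/(a+b−2) = 20/32.9 ≈ 0.608.

p̂_MAP = 0.608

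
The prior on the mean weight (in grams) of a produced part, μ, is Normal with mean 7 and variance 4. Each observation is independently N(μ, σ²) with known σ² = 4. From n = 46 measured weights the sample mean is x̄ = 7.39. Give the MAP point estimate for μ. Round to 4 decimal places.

n = 46, x̄ = 7.39.
For a Normal prior and Normal likelihood with known variance, the posterior is Normal; its mode equals its mean, the precision-weighted average.
Prior precision 1/σ₀² = 1/4 = 0.25; data precision n/σ² = 46/4 = 11.5.
μ̂ = (0.25·7 + 11.5·7.39) / (0.25 + 11.5) = 86.735/11.75 = 17347/2350 ≈ 7.3817.

μ̂_MAP = 7.3817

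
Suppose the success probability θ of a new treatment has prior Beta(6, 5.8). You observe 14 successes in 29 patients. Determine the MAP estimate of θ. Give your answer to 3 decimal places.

θ̂_MAP = 0.490

Prior: Beta(6, 5.8).
Data: 14 successes in 29 trials. The binomial likelihood contributes θ^14(1−θ)^15, so the posterior is Beta(6+14, 5.8+15) = Beta(20, 20.8).
For Beta(a, b) with a, b > 1 the mode is (a−1)/(a+b−2) = 19/38.8 ≈ 0.490.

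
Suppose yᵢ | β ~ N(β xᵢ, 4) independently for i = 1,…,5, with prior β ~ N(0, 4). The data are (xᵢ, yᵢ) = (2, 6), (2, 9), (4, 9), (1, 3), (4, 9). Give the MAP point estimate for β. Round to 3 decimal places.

β̂_MAP = 2.500

log p(β | y) = −Σ(yᵢ − βxᵢ)²/(2·4) − β²/(2·4) + const.
Setting the derivative to zero: Σxᵢ(yᵢ − βxᵢ)/4 − β/4 = 0, so β = Σxᵢyᵢ / (Σxᵢ² + σ²/τ²).
Σxᵢyᵢ = 2·6 + 2·9 + 4·9 + 1·3 + 4·9 = 105; Σxᵢ² = 41; σ²/τ² = 1.
β̂_MAP = 105 / (41 + 1) = 105/42 ≈ 2.500.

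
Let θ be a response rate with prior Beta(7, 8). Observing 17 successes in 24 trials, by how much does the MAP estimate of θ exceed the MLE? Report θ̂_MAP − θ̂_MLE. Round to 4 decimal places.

MAP − MLE = -0.0867

Posterior is Beta(24, 15); MAP = (24−1)/(39−2) = 23/37 ≈ 0.62162.
MLE ignores the prior: θ̂_MLE = k/n = 17/24 ≈ 0.70833.
Difference = 23/37 − 17/24 = -77/888 ≈ -0.0867.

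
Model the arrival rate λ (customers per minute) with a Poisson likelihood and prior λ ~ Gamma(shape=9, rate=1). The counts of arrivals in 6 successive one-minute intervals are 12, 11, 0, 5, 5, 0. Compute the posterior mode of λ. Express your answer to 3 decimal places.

Σxᵢ = 12+11+0+5+5+0 = 33, with n = 6.
Posterior ∝ λ^8e^(−1λ) · λ^33e^(−6λ) = λ^41e^(−7λ), i.e. Gamma(shape=42, rate=7).
The mode of a Gamma(a, b) with a ≥ 1 (shape–rate) is (a−1)/b = 41/7 ≈ 5.857.

λ̂_MAP = 5.857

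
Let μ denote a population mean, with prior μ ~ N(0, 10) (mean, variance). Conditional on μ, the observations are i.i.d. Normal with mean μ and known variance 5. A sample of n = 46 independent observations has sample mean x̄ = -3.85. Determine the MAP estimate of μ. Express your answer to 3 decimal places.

n = 46, x̄ = -3.85.
For a Normal prior and Normal likelihood with known variance, the posterior is Normal; its mode equals its mean, the precision-weighted average.
Prior precision 1/σ₀² = 1/10 = 0.1; data precision n/σ² = 46/5 = 9.2.
μ̂ = (0.1·0 + 9.2·(-3.85)) / (0.1 + 9.2) = (-35.42)/9.3 = -1771/465 ≈ -3.809.

μ̂_MAP = -3.809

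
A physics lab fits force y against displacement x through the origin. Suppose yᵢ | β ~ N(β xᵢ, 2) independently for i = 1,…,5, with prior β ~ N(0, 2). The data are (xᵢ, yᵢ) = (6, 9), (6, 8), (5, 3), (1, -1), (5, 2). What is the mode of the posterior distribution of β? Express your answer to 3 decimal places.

β̂_MAP = 1.016

log p(β | y) = −Σ(yᵢ − βxᵢ)²/(2·2) − β²/(2·2) + const.
Setting the derivative to zero: Σxᵢ(yᵢ − βxᵢ)/2 − β/2 = 0, so β = Σxᵢyᵢ / (Σxᵢ² + σ²/τ²).
Σxᵢyᵢ = 6·9 + 6·8 + 5·3 + 1·(-1) + 5·2 = 126; Σxᵢ² = 123; σ²/τ² = 1.
β̂_MAP = 126 / (123 + 1) = 126/124 ≈ 1.016.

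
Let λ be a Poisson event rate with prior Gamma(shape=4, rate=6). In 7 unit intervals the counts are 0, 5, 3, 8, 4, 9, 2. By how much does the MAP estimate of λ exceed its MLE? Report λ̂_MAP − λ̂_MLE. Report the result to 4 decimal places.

MAP − MLE = -1.8132

Σxᵢ = 31. Posterior is Gamma(35, 13); MAP = (35−1)/13 = 34/13 ≈ 2.61538.
MLE = x̄ = 31/7 ≈ 4.42857.
Difference = 34/13 − 31/7 = -165/91 ≈ -1.8132.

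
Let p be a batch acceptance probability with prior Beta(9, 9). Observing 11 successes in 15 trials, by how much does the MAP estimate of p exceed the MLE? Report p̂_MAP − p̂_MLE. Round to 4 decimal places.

MAP − MLE = -0.1204

Posterior is Beta(20, 13); MAP = (20−1)/(33−2) = 19/31 ≈ 0.61290.
MLE ignores the prior: p̂_MLE = k/n = 11/15 ≈ 0.73333.
Difference = 19/31 − 11/15 = -56/465 ≈ -0.1204.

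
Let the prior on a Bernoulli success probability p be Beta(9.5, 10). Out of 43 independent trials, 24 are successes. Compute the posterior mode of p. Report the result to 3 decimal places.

p̂_MAP = 0.537

Prior: Beta(9.5, 10).
Data: 24 successes in 43 trials. The binomial likelihood contributes p^24(1−p)^19, so the posterior is Beta(9.5+24, 10+19) = Beta(33.5, 29).
For Beta(a, b) with a, b > 1 the mode is (a−1)/(a+b−2) = 32.5/60.5 ≈ 0.537.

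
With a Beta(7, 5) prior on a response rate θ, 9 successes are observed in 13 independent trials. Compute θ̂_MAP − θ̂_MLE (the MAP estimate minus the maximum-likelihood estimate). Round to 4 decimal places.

MAP − MLE = -0.0401

Posterior is Beta(16, 9); MAP = (16−1)/(25−2) = 15/23 ≈ 0.65217.
MLE ignores the prior: θ̂_MLE = k/n = 9/13 ≈ 0.69231.
Difference = 15/23 − 9/13 = -12/299 ≈ -0.0401.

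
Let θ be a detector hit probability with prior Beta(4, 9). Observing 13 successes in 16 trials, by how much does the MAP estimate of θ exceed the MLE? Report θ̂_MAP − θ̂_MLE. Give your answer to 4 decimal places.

Posterior is Beta(17, 12); MAP = (17−1)/(29−2) = 16/27 ≈ 0.59259.
MLE ignores the prior: θ̂_MLE = k/n = 13/16 ≈ 0.81250.
Difference = 16/27 − 13/16 = -95/432 ≈ -0.2199.

MAP − MLE = -0.2199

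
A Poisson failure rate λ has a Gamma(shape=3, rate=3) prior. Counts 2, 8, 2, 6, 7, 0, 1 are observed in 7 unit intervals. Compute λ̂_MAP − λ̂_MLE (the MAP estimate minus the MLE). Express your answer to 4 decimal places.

Σxᵢ = 26. Posterior is Gamma(29, 10); MAP = (29−1)/10 = 28/10 ≈ 2.80000.
MLE = x̄ = 26/7 ≈ 3.71429.
Difference = 28/10 − 26/7 = -32/35 ≈ -0.9143.

MAP − MLE = -0.9143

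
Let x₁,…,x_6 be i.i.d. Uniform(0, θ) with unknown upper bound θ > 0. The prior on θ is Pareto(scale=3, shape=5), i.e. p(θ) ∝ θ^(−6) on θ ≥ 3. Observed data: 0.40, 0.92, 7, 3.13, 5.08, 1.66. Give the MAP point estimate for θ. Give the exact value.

The Uniform(0, θ) likelihood is θ^(−n) for θ ≥ max(xᵢ), zero otherwise. Here max(xᵢ) = 7.
Posterior ∝ θ^(−6) · θ^(−6) = θ^(−12) on θ ≥ max(3, 7) = 7.
This density is strictly decreasing in θ, so the posterior mode lies at the lower boundary of the support.

θ̂_MAP = 7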